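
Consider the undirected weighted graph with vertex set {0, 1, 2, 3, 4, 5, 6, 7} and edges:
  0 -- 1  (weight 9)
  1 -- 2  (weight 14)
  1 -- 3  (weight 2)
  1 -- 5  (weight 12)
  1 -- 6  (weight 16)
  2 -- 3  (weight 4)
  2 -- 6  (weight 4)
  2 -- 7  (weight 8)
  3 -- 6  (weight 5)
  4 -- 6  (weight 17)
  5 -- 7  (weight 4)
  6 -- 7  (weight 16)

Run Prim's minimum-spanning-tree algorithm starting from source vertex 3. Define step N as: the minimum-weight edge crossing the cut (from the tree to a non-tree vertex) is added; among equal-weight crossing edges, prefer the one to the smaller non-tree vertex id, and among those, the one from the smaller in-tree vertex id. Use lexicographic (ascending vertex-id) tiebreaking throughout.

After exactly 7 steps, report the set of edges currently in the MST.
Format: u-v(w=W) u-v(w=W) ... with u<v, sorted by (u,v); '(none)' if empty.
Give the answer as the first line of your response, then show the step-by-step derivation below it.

0-1(w=9) 1-3(w=2) 2-3(w=4) 2-6(w=4) 2-7(w=8) 4-6(w=17) 5-7(w=4)

step 1: add edge 1-3 (w=2); MST = {1-3(w=2)}
step 2: add edge 2-3 (w=4); MST = {1-3(w=2) 2-3(w=4)}
step 3: add edge 2-6 (w=4); MST = {1-3(w=2) 2-3(w=4) 2-6(w=4)}
step 4: add edge 2-7 (w=8); MST = {1-3(w=2) 2-3(w=4) 2-6(w=4) 2-7(w=8)}
step 5: add edge 5-7 (w=4); MST = {1-3(w=2) 2-3(w=4) 2-6(w=4) 2-7(w=8) 5-7(w=4)}
step 6: add edge 0-1 (w=9); MST = {0-1(w=9) 1-3(w=2) 2-3(w=4) 2-6(w=4) 2-7(w=8) 5-7(w=4)}
step 7: add edge 4-6 (w=17); MST = {0-1(w=9) 1-3(w=2) 2-3(w=4) 2-6(w=4) 2-7(w=8) 4-6(w=17) 5-7(w=4)}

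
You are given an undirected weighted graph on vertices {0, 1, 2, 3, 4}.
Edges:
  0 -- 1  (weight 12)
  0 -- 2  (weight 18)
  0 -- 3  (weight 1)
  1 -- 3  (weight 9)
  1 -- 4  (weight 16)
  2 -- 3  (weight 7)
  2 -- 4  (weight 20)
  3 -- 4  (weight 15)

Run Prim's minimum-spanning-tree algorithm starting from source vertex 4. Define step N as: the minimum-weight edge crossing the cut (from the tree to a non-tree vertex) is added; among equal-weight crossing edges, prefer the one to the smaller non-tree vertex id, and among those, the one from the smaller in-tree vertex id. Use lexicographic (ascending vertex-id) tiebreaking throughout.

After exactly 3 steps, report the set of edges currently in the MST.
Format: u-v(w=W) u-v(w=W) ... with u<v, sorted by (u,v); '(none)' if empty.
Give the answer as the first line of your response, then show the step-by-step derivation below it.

0-3(w=1) 2-3(w=7) 3-4(w=15)

step 1: add edge 3-4 (w=15); MST = {3-4(w=15)}
step 2: add edge 0-3 (w=1); MST = {0-3(w=1) 3-4(w=15)}
step 3: add edge 2-3 (w=7); MST = {0-3(w=1) 2-3(w=7) 3-4(w=15)}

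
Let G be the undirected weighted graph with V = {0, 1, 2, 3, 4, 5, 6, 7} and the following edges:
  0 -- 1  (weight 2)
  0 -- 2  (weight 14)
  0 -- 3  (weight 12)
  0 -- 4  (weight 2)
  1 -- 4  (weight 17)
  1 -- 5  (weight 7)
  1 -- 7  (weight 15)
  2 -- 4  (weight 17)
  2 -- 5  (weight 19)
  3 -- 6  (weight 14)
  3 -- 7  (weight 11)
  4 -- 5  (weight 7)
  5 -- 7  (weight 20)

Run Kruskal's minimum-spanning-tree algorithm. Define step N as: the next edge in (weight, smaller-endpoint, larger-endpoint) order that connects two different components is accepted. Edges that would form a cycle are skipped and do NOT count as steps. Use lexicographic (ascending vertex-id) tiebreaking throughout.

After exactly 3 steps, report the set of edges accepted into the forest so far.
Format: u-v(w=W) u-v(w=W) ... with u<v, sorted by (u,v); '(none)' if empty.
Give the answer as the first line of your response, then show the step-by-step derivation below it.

0-1(w=2) 0-4(w=2) 1-5(w=7)

step 1: add edge 0-1 (w=2); MST = {0-1(w=2)}
step 2: add edge 0-4 (w=2); MST = {0-1(w=2) 0-4(w=2)}
step 3: add edge 1-5 (w=7); MST = {0-1(w=2) 0-4(w=2) 1-5(w=7)}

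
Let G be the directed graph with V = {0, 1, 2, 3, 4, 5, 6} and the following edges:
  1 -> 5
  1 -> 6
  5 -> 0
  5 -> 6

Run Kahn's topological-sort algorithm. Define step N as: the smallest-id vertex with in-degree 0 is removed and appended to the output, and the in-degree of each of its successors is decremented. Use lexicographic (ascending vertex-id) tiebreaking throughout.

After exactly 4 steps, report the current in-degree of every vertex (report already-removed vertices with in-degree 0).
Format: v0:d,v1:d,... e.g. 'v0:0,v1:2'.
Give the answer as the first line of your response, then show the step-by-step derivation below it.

v0:1,v1:0,v2:0,v3:0,v4:0,v5:0,v6:1

step 1: output 1; order=[1]; indeg=(1,0,0,0,0,0,1)
step 2: output 2; order=[1,2]; indeg=(1,0,0,0,0,0,1)
step 3: output 3; order=[1,2,3]; indeg=(1,0,0,0,0,0,1)
step 4: output 4; order=[1,2,3,4]; indeg=(1,0,0,0,0,0,1)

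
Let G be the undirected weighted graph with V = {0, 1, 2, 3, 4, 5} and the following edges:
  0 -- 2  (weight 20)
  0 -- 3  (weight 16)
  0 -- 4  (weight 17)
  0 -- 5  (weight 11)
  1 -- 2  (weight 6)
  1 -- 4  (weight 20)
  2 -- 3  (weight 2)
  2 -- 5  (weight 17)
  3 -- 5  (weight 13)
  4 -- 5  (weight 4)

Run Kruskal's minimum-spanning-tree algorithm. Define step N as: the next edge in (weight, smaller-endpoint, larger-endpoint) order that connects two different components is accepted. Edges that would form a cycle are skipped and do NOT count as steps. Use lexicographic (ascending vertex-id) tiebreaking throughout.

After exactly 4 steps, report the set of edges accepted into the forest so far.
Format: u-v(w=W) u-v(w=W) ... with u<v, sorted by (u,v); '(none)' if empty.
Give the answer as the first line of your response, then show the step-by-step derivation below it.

0-5(w=11) 1-2(w=6) 2-3(w=2) 4-5(w=4)

step 1: add edge 2-3 (w=2); MST = {2-3(w=2)}
step 2: add edge 4-5 (w=4); MST = {2-3(w=2) 4-5(w=4)}
step 3: add edge 1-2 (w=6); MST = {1-2(w=6) 2-3(w=2) 4-5(w=4)}
step 4: add edge 0-5 (w=11); MST = {0-5(w=11) 1-2(w=6) 2-3(w=2) 4-5(w=4)}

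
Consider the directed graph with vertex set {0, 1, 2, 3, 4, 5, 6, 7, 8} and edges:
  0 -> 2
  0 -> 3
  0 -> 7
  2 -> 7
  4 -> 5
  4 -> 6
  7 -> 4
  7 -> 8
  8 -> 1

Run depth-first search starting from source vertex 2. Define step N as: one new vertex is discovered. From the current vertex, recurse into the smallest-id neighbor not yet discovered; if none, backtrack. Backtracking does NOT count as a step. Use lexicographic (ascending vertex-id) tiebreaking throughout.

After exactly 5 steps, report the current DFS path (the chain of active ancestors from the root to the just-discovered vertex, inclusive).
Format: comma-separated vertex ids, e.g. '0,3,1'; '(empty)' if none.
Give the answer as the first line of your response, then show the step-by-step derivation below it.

2,7,4,6

step 1: discover 2; path=2; order=2
step 2: discover 7; path=2>7; order=2,7
step 3: discover 4; path=2>7>4; order=2,7,4
step 4: discover 5; path=2>7>4>5; order=2,7,4,5
step 5: discover 6; path=2>7>4>6; order=2,7,4,5,6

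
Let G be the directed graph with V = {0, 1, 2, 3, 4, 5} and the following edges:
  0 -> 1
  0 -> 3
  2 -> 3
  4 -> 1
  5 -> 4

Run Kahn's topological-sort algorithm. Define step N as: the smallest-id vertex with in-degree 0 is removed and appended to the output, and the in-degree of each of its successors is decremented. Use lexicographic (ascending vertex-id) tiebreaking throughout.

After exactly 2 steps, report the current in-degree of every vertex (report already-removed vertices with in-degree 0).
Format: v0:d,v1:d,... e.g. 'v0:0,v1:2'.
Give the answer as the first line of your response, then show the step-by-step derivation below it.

v0:0,v1:1,v2:0,v3:0,v4:1,v5:0

step 1: output 0; order=[0]; indeg=(0,1,0,1,1,0)
step 2: output 2; order=[0,2]; indeg=(0,1,0,0,1,0)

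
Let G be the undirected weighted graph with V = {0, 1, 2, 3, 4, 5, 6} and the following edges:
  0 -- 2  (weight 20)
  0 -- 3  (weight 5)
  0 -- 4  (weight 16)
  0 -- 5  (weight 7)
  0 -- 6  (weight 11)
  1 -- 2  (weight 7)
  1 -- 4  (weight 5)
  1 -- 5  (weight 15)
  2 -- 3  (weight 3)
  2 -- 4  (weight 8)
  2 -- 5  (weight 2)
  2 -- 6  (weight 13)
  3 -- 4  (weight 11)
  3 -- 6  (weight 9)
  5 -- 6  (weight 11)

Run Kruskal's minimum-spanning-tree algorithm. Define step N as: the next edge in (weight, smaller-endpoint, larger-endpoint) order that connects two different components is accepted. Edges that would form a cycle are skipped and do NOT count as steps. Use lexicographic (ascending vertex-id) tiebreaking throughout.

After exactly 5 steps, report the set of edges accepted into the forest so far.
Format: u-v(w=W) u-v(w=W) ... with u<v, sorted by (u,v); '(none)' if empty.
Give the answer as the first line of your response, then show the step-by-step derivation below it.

0-3(w=5) 1-2(w=7) 1-4(w=5) 2-3(w=3) 2-5(w=2)

step 1: add edge 2-5 (w=2); MST = {2-5(w=2)}
step 2: add edge 2-3 (w=3); MST = {2-3(w=3) 2-5(w=2)}
step 3: add edge 0-3 (w=5); MST = {0-3(w=5) 2-3(w=3) 2-5(w=2)}
step 4: add edge 1-4 (w=5); MST = {0-3(w=5) 1-4(w=5) 2-3(w=3) 2-5(w=2)}
step 5: add edge 1-2 (w=7); MST = {0-3(w=5) 1-2(w=7) 1-4(w=5) 2-3(w=3) 2-5(w=2)}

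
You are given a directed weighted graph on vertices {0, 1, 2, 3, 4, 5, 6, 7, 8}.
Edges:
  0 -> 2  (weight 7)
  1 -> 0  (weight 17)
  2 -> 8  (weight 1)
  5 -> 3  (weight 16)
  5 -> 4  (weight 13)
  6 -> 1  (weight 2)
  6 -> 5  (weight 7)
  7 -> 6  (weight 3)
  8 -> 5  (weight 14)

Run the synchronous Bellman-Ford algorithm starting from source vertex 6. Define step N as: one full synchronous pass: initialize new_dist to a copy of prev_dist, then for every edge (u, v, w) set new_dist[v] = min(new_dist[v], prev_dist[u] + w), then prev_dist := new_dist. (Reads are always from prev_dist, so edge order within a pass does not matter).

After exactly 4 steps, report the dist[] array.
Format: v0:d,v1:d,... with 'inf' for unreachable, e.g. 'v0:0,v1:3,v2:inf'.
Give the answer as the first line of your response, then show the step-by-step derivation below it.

v0:19,v1:2,v2:26,v3:23,v4:20,v5:7,v6:0,v7:inf,v8:27

step 1: dist = v0:inf,v1:2,v2:inf,v3:inf,v4:inf,v5:7,v6:0,v7:inf,v8:inf
step 2: dist = v0:19,v1:2,v2:inf,v3:23,v4:20,v5:7,v6:0,v7:inf,v8:inf
step 3: dist = v0:19,v1:2,v2:26,v3:23,v4:20,v5:7,v6:0,v7:inf,v8:inf
step 4: dist = v0:19,v1:2,v2:26,v3:23,v4:20,v5:7,v6:0,v7:inf,v8:27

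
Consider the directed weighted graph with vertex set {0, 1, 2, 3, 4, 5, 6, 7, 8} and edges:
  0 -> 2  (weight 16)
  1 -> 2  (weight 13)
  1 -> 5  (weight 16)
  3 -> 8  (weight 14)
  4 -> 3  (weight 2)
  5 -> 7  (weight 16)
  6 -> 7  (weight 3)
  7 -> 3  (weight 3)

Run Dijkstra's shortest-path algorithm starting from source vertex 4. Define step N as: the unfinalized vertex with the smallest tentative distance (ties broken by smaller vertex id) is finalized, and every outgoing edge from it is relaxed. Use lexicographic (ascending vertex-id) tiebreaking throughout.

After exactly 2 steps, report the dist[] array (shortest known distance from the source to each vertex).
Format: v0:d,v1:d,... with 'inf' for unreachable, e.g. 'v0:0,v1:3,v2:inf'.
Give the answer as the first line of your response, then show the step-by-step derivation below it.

v0:inf,v1:inf,v2:inf,v3:2,v4:0,v5:inf,v6:inf,v7:inf,v8:16

step 1: dist = v0:inf,v1:inf,v2:inf,v3:2,v4:0,v5:inf,v6:inf,v7:inf,v8:inf
step 2: dist = v0:inf,v1:inf,v2:inf,v3:2,v4:0,v5:inf,v6:inf,v7:inf,v8:16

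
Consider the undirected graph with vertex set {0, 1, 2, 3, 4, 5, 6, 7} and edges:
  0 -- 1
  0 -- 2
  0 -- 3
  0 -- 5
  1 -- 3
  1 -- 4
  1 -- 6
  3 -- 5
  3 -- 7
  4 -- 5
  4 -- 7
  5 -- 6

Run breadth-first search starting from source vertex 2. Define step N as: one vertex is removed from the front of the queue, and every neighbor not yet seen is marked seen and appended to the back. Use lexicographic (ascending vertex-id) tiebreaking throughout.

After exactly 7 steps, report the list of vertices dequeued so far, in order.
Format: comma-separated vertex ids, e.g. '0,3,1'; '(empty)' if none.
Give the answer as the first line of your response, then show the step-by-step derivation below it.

2,0,1,3,5,4,6

step 1: dequeue 2; queue=[0]; order=2
step 2: dequeue 0; queue=[1,3,5]; order=2,0
step 3: dequeue 1; queue=[3,5,4,6]; order=2,0,1
step 4: dequeue 3; queue=[5,4,6,7]; order=2,0,1,3
step 5: dequeue 5; queue=[4,6,7]; order=2,0,1,3,5
step 6: dequeue 4; queue=[6,7]; order=2,0,1,3,5,4
step 7: dequeue 6; queue=[7]; order=2,0,1,3,5,4,6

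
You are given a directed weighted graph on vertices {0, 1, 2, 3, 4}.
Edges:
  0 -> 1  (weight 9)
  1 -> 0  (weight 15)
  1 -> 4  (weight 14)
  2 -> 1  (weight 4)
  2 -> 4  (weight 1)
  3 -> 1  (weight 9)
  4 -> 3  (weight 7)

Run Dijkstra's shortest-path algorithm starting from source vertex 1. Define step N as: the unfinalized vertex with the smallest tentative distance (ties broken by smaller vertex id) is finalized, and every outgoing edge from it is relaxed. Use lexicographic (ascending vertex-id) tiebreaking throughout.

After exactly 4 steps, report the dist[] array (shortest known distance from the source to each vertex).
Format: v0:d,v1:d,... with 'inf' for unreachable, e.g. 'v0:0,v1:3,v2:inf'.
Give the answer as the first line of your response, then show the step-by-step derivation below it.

v0:15,v1:0,v2:inf,v3:21,v4:14

step 1: dist = v0:15,v1:0,v2:inf,v3:inf,v4:14
step 2: dist = v0:15,v1:0,v2:inf,v3:21,v4:14
step 3: dist = v0:15,v1:0,v2:inf,v3:21,v4:14
step 4: dist = v0:15,v1:0,v2:inf,v3:21,v4:14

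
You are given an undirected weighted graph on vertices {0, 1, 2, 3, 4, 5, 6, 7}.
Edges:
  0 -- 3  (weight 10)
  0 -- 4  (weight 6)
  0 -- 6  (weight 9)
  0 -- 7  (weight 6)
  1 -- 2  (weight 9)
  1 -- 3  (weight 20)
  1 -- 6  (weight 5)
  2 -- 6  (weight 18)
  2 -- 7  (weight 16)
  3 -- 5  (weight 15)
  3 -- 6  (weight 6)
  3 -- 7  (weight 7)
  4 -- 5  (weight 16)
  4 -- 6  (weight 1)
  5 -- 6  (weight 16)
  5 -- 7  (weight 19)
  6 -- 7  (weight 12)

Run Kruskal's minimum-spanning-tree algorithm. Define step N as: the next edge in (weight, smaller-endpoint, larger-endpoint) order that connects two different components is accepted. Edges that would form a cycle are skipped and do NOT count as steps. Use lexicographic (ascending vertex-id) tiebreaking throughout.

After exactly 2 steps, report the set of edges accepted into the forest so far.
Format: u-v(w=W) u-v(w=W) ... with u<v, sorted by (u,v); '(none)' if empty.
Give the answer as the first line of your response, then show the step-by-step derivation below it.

1-6(w=5) 4-6(w=1)

step 1: add edge 4-6 (w=1); MST = {4-6(w=1)}
step 2: add edge 1-6 (w=5); MST = {1-6(w=5) 4-6(w=1)}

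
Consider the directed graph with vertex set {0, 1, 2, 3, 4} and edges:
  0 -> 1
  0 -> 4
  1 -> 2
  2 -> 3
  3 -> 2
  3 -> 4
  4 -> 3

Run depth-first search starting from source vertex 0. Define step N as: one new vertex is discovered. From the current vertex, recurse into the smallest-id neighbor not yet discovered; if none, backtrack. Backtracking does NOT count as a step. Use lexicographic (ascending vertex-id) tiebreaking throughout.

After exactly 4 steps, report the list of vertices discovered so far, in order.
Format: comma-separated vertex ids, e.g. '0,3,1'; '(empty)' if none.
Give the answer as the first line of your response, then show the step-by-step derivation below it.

0,1,2,3

step 1: discover 0; path=0; order=0
step 2: discover 1; path=0>1; order=0,1
step 3: discover 2; path=0>1>2; order=0,1,2
step 4: discover 3; path=0>1>2>3; order=0,1,2,3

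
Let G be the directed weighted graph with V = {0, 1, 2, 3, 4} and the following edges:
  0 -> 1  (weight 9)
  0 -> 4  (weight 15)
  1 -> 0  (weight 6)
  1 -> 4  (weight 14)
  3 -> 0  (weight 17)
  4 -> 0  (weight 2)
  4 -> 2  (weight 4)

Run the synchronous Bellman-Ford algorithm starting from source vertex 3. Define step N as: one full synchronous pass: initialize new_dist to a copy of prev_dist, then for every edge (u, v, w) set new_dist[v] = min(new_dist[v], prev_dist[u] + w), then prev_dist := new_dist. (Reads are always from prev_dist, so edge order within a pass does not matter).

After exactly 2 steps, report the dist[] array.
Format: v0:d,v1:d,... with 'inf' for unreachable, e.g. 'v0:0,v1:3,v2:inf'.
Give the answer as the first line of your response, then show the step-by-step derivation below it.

v0:17,v1:26,v2:inf,v3:0,v4:32

step 1: dist = v0:17,v1:inf,v2:inf,v3:0,v4:inf
step 2: dist = v0:17,v1:26,v2:inf,v3:0,v4:32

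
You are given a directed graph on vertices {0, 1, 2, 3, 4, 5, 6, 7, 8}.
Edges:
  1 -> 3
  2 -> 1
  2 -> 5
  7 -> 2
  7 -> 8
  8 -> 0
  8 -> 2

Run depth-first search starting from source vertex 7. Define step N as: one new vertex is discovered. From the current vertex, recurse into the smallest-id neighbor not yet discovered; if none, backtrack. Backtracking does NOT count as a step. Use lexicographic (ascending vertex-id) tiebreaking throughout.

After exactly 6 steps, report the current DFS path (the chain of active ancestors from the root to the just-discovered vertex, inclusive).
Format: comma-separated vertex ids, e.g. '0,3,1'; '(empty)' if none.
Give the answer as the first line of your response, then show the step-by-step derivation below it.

7,8

step 1: discover 7; path=7; order=7
step 2: discover 2; path=7>2; order=7,2
step 3: discover 1; path=7>2>1; order=7,2,1
step 4: discover 3; path=7>2>1>3; order=7,2,1,3
step 5: discover 5; path=7>2>5; order=7,2,1,3,5
step 6: discover 8; path=7>8; order=7,2,1,3,5,8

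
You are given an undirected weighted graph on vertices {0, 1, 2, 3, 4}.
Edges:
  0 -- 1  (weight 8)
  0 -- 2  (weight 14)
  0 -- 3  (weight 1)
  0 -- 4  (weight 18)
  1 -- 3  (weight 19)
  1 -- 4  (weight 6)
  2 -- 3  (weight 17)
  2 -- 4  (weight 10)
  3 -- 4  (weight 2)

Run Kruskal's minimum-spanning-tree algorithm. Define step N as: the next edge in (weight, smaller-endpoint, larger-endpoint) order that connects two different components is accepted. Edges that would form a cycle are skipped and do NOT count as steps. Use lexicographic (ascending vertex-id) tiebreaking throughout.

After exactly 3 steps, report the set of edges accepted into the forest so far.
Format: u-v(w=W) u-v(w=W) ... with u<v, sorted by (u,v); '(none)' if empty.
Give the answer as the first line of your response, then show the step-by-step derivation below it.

0-3(w=1) 1-4(w=6) 3-4(w=2)

step 1: add edge 0-3 (w=1); MST = {0-3(w=1)}
step 2: add edge 3-4 (w=2); MST = {0-3(w=1) 3-4(w=2)}
step 3: add edge 1-4 (w=6); MST = {0-3(w=1) 1-4(w=6) 3-4(w=2)}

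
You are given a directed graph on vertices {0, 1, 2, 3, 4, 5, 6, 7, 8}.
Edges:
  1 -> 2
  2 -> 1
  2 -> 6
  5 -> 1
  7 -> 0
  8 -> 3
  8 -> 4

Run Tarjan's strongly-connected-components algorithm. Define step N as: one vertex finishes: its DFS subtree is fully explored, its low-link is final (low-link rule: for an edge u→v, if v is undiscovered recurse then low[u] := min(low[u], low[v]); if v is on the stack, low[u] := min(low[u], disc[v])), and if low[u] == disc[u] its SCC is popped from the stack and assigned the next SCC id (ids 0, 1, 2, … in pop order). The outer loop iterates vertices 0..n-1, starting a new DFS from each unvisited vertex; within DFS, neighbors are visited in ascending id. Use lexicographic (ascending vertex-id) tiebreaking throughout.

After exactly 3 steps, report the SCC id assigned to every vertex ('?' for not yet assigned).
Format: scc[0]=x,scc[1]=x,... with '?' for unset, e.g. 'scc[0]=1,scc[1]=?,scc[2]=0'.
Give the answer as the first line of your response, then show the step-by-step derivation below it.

scc[0]=0,scc[1]=?,scc[2]=?,scc[3]=?,scc[4]=?,scc[5]=?,scc[6]=1,scc[7]=?,scc[8]=?

step 1: low=(low[0]=0,low[1]=?,low[2]=?,low[3]=?,low[4]=?,low[5]=?,low[6]=?,low[7]=?,low[8]=?); scc=(scc[0]=0,scc[1]=?,scc[2]=?,scc[3]=?,scc[4]=?,scc[5]=?,scc[6]=?,scc[7]=?,scc[8]=?)
step 2: low=(low[0]=0,low[1]=1,low[2]=1,low[3]=?,low[4]=?,low[5]=?,low[6]=3,low[7]=?,low[8]=?); scc=(scc[0]=0,scc[1]=?,scc[2]=?,scc[3]=?,scc[4]=?,scc[5]=?,scc[6]=1,scc[7]=?,scc[8]=?)
step 3: low=(low[0]=0,low[1]=1,low[2]=1,low[3]=?,low[4]=?,low[5]=?,low[6]=3,low[7]=?,low[8]=?); scc=(scc[0]=0,scc[1]=?,scc[2]=?,scc[3]=?,scc[4]=?,scc[5]=?,scc[6]=1,scc[7]=?,scc[8]=?)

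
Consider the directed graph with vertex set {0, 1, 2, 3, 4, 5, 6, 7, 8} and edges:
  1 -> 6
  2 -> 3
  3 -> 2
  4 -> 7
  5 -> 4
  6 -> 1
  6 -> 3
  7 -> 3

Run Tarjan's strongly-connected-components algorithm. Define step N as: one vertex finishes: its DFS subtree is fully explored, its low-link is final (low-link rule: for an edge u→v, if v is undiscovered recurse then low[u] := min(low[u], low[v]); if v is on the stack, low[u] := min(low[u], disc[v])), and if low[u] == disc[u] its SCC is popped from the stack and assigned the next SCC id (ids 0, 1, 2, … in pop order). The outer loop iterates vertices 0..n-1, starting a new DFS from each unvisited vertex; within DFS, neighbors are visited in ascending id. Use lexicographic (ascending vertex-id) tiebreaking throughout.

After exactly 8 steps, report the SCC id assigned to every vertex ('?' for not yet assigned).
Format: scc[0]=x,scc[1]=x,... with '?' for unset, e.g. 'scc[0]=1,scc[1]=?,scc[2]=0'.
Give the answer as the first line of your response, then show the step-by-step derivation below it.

scc[0]=0,scc[1]=2,scc[2]=1,scc[3]=1,scc[4]=4,scc[5]=5,scc[6]=2,scc[7]=3,scc[8]=?

step 1: low=(low[0]=0,low[1]=?,low[2]=?,low[3]=?,low[4]=?,low[5]=?,low[6]=?,low[7]=?,low[8]=?); scc=(scc[0]=0,scc[1]=?,scc[2]=?,scc[3]=?,scc[4]=?,scc[5]=?,scc[6]=?,scc[7]=?,scc[8]=?)
step 2: low=(low[0]=0,low[1]=1,low[2]=3,low[3]=3,low[4]=?,low[5]=?,low[6]=1,low[7]=?,low[8]=?); scc=(scc[0]=0,scc[1]=?,scc[2]=?,scc[3]=?,scc[4]=?,scc[5]=?,scc[6]=?,scc[7]=?,scc[8]=?)
step 3: low=(low[0]=0,low[1]=1,low[2]=3,low[3]=3,low[4]=?,low[5]=?,low[6]=1,low[7]=?,low[8]=?); scc=(scc[0]=0,scc[1]=?,scc[2]=1,scc[3]=1,scc[4]=?,scc[5]=?,scc[6]=?,scc[7]=?,scc[8]=?)
step 4: low=(low[0]=0,low[1]=1,low[2]=3,low[3]=3,low[4]=?,low[5]=?,low[6]=1,low[7]=?,low[8]=?); scc=(scc[0]=0,scc[1]=?,scc[2]=1,scc[3]=1,scc[4]=?,scc[5]=?,scc[6]=?,scc[7]=?,scc[8]=?)
step 5: low=(low[0]=0,low[1]=1,low[2]=3,low[3]=3,low[4]=?,low[5]=?,low[6]=1,low[7]=?,low[8]=?); scc=(scc[0]=0,scc[1]=2,scc[2]=1,scc[3]=1,scc[4]=?,scc[5]=?,scc[6]=2,scc[7]=?,scc[8]=?)
step 6: low=(low[0]=0,low[1]=1,low[2]=3,low[3]=3,low[4]=5,low[5]=?,low[6]=1,low[7]=6,low[8]=?); scc=(scc[0]=0,scc[1]=2,scc[2]=1,scc[3]=1,scc[4]=?,scc[5]=?,scc[6]=2,scc[7]=3,scc[8]=?)
step 7: low=(low[0]=0,low[1]=1,low[2]=3,low[3]=3,low[4]=5,low[5]=?,low[6]=1,low[7]=6,low[8]=?); scc=(scc[0]=0,scc[1]=2,scc[2]=1,scc[3]=1,scc[4]=4,scc[5]=?,scc[6]=2,scc[7]=3,scc[8]=?)
step 8: low=(low[0]=0,low[1]=1,low[2]=3,low[3]=3,low[4]=5,low[5]=7,low[6]=1,low[7]=6,low[8]=?); scc=(scc[0]=0,scc[1]=2,scc[2]=1,scc[3]=1,scc[4]=4,scc[5]=5,scc[6]=2,scc[7]=3,scc[8]=?)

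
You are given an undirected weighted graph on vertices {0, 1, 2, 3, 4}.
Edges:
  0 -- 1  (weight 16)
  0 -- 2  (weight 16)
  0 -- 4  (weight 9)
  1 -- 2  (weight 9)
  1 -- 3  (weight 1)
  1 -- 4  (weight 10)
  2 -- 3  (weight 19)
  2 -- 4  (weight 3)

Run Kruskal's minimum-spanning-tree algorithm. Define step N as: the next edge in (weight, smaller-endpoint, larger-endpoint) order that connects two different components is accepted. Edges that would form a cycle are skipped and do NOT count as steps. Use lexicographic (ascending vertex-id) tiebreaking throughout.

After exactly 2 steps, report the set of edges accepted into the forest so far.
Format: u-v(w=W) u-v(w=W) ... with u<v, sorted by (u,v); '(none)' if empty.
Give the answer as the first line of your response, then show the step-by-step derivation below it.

1-3(w=1) 2-4(w=3)

step 1: add edge 1-3 (w=1); MST = {1-3(w=1)}
step 2: add edge 2-4 (w=3); MST = {1-3(w=1) 2-4(w=3)}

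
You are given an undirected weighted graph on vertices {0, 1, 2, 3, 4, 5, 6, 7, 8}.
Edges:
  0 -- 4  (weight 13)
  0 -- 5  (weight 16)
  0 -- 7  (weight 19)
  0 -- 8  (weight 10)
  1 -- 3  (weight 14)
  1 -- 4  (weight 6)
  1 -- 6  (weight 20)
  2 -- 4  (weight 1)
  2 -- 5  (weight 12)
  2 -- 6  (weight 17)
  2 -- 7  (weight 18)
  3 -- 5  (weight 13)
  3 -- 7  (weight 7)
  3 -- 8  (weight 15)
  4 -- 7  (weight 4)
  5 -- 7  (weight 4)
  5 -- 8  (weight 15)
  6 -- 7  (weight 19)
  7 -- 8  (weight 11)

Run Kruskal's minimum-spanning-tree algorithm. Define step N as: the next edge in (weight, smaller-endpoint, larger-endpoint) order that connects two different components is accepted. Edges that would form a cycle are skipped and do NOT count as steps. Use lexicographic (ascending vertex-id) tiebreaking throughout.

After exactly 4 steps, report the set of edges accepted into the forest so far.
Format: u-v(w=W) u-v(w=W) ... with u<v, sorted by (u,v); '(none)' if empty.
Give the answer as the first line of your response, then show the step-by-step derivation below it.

1-4(w=6) 2-4(w=1) 4-7(w=4) 5-7(w=4)

step 1: add edge 2-4 (w=1); MST = {2-4(w=1)}
step 2: add edge 4-7 (w=4); MST = {2-4(w=1) 4-7(w=4)}
step 3: add edge 5-7 (w=4); MST = {2-4(w=1) 4-7(w=4) 5-7(w=4)}
step 4: add edge 1-4 (w=6); MST = {1-4(w=6) 2-4(w=1) 4-7(w=4) 5-7(w=4)}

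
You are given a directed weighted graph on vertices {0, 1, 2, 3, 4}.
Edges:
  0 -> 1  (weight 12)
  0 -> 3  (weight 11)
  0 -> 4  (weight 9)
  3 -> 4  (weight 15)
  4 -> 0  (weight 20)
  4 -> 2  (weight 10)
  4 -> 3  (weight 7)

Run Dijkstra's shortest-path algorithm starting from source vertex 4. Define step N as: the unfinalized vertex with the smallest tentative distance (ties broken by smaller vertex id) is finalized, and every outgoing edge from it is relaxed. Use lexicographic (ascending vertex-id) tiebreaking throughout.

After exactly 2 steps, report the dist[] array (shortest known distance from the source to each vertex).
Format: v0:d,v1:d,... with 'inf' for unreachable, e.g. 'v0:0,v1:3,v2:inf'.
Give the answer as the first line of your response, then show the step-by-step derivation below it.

v0:20,v1:inf,v2:10,v3:7,v4:0

step 1: dist = v0:20,v1:inf,v2:10,v3:7,v4:0
step 2: dist = v0:20,v1:inf,v2:10,v3:7,v4:0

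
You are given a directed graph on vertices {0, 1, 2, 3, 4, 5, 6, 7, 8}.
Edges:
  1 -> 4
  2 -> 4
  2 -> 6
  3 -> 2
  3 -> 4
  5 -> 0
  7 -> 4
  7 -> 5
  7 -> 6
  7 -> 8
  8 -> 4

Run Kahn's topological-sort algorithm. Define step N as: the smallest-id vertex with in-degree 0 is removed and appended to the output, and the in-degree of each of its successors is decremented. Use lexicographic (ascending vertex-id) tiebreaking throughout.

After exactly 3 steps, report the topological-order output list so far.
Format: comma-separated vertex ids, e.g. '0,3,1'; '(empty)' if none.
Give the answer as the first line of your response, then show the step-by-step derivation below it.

1,3,2

step 1: output 1; order=[1]; indeg=(1,0,1,0,4,1,2,0,1)
step 2: output 3; order=[1,3]; indeg=(1,0,0,0,3,1,2,0,1)
step 3: output 2; order=[1,3,2]; indeg=(1,0,0,0,2,1,1,0,1)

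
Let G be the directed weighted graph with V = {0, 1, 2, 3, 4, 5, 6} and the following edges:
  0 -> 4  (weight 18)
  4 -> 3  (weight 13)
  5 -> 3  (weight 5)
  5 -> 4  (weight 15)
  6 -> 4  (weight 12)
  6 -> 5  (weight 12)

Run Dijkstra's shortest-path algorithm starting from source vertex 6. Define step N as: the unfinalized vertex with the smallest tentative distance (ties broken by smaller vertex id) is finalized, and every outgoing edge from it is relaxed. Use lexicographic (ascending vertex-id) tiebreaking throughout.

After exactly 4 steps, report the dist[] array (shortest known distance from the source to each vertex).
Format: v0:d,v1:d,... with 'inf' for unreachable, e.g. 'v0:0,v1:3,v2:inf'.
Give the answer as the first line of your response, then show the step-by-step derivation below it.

v0:inf,v1:inf,v2:inf,v3:17,v4:12,v5:12,v6:0

step 1: dist = v0:inf,v1:inf,v2:inf,v3:inf,v4:12,v5:12,v6:0
step 2: dist = v0:inf,v1:inf,v2:inf,v3:25,v4:12,v5:12,v6:0
step 3: dist = v0:inf,v1:inf,v2:inf,v3:17,v4:12,v5:12,v6:0
step 4: dist = v0:inf,v1:inf,v2:inf,v3:17,v4:12,v5:12,v6:0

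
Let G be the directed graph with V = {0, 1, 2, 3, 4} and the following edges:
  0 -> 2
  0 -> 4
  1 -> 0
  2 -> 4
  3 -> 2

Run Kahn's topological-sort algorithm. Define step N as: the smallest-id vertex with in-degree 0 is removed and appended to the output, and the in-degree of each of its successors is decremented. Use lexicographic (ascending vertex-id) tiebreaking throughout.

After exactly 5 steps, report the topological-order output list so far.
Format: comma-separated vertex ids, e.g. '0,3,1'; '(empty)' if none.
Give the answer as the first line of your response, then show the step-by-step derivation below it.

1,0,3,2,4

step 1: output 1; order=[1]; indeg=(0,0,2,0,2)
step 2: output 0; order=[1,0]; indeg=(0,0,1,0,1)
step 3: output 3; order=[1,0,3]; indeg=(0,0,0,0,1)
step 4: output 2; order=[1,0,3,2]; indeg=(0,0,0,0,0)
step 5: output 4; order=[1,0,3,2,4]; indeg=(0,0,0,0,0)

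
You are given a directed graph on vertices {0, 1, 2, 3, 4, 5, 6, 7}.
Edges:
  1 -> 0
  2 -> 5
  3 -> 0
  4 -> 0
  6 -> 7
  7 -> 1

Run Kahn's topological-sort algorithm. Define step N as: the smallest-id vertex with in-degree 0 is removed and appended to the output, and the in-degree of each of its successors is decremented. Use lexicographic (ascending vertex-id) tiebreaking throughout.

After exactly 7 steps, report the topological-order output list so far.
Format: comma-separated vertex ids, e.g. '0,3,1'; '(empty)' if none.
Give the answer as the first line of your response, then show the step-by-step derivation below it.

2,3,4,5,6,7,1

step 1: output 2; order=[2]; indeg=(3,1,0,0,0,0,0,1)
step 2: output 3; order=[2,3]; indeg=(2,1,0,0,0,0,0,1)
step 3: output 4; order=[2,3,4]; indeg=(1,1,0,0,0,0,0,1)
step 4: output 5; order=[2,3,4,5]; indeg=(1,1,0,0,0,0,0,1)
step 5: output 6; order=[2,3,4,5,6]; indeg=(1,1,0,0,0,0,0,0)
step 6: output 7; order=[2,3,4,5,6,7]; indeg=(1,0,0,0,0,0,0,0)
step 7: output 1; order=[2,3,4,5,6,7,1]; indeg=(0,0,0,0,0,0,0,0)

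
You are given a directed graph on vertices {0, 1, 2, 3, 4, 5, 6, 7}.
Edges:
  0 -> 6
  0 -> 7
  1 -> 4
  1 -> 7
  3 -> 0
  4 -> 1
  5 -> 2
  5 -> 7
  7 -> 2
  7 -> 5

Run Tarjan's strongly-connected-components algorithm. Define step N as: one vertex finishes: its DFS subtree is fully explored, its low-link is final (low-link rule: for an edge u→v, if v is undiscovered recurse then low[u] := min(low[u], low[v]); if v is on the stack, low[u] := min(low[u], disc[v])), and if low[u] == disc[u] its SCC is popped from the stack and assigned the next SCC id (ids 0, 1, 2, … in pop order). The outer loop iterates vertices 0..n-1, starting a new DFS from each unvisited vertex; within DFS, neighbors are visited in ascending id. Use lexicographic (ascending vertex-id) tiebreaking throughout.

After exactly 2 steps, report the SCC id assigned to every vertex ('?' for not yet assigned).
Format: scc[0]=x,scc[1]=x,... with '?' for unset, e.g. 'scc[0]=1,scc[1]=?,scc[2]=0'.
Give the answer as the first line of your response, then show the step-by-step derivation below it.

scc[0]=?,scc[1]=?,scc[2]=1,scc[3]=?,scc[4]=?,scc[5]=?,scc[6]=0,scc[7]=?

step 1: low=(low[0]=0,low[1]=?,low[2]=?,low[3]=?,low[4]=?,low[5]=?,low[6]=1,low[7]=?); scc=(scc[0]=?,scc[1]=?,scc[2]=?,scc[3]=?,scc[4]=?,scc[5]=?,scc[6]=0,scc[7]=?)
step 2: low=(low[0]=0,low[1]=?,low[2]=3,low[3]=?,low[4]=?,low[5]=?,low[6]=1,low[7]=2); scc=(scc[0]=?,scc[1]=?,scc[2]=1,scc[3]=?,scc[4]=?,scc[5]=?,scc[6]=0,scc[7]=?)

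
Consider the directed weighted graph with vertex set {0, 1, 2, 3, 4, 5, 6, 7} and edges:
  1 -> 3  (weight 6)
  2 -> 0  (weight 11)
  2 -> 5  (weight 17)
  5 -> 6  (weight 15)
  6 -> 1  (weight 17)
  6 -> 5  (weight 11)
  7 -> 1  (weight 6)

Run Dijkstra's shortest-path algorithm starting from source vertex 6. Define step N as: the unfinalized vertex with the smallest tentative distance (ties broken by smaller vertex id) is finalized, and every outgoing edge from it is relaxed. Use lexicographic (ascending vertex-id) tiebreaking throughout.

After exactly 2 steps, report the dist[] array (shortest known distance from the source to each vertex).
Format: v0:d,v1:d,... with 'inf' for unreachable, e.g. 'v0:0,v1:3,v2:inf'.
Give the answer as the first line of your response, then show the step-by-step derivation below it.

v0:inf,v1:17,v2:inf,v3:inf,v4:inf,v5:11,v6:0,v7:inf

step 1: dist = v0:inf,v1:17,v2:inf,v3:inf,v4:inf,v5:11,v6:0,v7:inf
step 2: dist = v0:inf,v1:17,v2:inf,v3:inf,v4:inf,v5:11,v6:0,v7:inf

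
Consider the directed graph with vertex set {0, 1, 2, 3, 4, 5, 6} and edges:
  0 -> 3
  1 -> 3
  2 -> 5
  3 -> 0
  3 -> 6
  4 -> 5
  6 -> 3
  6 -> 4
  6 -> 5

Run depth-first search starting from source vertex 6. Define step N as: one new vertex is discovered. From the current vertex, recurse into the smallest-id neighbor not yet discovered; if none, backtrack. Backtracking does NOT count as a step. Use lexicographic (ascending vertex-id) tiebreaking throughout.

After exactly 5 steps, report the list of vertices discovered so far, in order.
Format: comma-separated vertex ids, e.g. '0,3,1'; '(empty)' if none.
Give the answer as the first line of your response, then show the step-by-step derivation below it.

6,3,0,4,5

step 1: discover 6; path=6; order=6
step 2: discover 3; path=6>3; order=6,3
step 3: discover 0; path=6>3>0; order=6,3,0
step 4: discover 4; path=6>4; order=6,3,0,4
step 5: discover 5; path=6>4>5; order=6,3,0,4,5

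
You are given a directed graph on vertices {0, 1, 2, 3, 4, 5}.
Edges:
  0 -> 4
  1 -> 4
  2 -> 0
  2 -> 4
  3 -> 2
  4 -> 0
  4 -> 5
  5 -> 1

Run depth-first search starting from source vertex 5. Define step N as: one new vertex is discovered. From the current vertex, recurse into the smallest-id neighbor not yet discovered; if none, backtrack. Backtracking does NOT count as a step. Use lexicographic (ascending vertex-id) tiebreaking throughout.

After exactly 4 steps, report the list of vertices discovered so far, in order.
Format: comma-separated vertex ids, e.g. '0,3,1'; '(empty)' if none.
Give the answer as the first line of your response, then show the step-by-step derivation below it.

5,1,4,0

step 1: discover 5; path=5; order=5
step 2: discover 1; path=5>1; order=5,1
step 3: discover 4; path=5>1>4; order=5,1,4
step 4: discover 0; path=5>1>4>0; order=5,1,4,0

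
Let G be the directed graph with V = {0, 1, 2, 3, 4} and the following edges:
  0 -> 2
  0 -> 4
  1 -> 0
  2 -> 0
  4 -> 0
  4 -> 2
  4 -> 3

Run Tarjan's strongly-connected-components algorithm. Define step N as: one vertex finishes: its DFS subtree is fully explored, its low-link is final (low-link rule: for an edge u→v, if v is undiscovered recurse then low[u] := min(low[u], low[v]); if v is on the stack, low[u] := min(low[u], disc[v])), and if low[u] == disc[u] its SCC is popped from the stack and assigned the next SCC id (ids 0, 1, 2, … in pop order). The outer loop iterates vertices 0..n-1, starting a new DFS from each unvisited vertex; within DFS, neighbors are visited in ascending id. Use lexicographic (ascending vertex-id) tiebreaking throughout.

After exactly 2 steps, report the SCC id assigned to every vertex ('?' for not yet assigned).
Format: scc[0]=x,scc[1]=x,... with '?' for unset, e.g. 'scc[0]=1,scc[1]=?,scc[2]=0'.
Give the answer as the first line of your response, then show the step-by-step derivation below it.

scc[0]=?,scc[1]=?,scc[2]=?,scc[3]=0,scc[4]=?

step 1: low=(low[0]=0,low[1]=?,low[2]=0,low[3]=?,low[4]=?); scc=(scc[0]=?,scc[1]=?,scc[2]=?,scc[3]=?,scc[4]=?)
step 2: low=(low[0]=0,low[1]=?,low[2]=0,low[3]=3,low[4]=0); scc=(scc[0]=?,scc[1]=?,scc[2]=?,scc[3]=0,scc[4]=?)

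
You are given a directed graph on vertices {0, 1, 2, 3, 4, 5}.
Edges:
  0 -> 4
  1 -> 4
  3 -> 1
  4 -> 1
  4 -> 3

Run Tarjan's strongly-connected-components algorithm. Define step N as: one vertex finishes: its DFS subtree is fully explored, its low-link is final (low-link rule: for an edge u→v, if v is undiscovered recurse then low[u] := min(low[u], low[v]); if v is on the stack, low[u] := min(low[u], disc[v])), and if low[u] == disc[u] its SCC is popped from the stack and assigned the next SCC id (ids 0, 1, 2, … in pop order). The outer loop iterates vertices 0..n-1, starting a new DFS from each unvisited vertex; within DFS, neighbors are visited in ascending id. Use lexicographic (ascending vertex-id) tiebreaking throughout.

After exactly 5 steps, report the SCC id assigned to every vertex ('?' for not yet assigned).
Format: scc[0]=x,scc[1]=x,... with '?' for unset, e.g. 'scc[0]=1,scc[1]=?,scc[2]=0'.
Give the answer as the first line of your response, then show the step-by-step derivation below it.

scc[0]=1,scc[1]=0,scc[2]=2,scc[3]=0,scc[4]=0,scc[5]=?

step 1: low=(low[0]=0,low[1]=1,low[2]=?,low[3]=?,low[4]=1,low[5]=?); scc=(scc[0]=?,scc[1]=?,scc[2]=?,scc[3]=?,scc[4]=?,scc[5]=?)
step 2: low=(low[0]=0,low[1]=1,low[2]=?,low[3]=2,low[4]=1,low[5]=?); scc=(scc[0]=?,scc[1]=?,scc[2]=?,scc[3]=?,scc[4]=?,scc[5]=?)
step 3: low=(low[0]=0,low[1]=1,low[2]=?,low[3]=2,low[4]=1,low[5]=?); scc=(scc[0]=?,scc[1]=0,scc[2]=?,scc[3]=0,scc[4]=0,scc[5]=?)
step 4: low=(low[0]=0,low[1]=1,low[2]=?,low[3]=2,low[4]=1,low[5]=?); scc=(scc[0]=1,scc[1]=0,scc[2]=?,scc[3]=0,scc[4]=0,scc[5]=?)
step 5: low=(low[0]=0,low[1]=1,low[2]=4,low[3]=2,low[4]=1,low[5]=?); scc=(scc[0]=1,scc[1]=0,scc[2]=2,scc[3]=0,scc[4]=0,scc[5]=?)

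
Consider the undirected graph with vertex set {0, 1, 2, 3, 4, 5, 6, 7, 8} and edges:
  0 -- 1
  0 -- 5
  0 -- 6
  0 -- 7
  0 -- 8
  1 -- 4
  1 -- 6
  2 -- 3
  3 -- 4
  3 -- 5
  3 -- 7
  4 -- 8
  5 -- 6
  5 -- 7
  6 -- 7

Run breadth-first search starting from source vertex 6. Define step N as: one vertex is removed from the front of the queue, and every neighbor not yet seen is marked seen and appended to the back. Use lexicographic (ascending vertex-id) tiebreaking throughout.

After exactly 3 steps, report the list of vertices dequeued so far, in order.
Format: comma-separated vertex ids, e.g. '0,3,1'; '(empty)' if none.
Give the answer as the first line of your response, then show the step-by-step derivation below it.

6,0,1

step 1: dequeue 6; queue=[0,1,5,7]; order=6
step 2: dequeue 0; queue=[1,5,7,8]; order=6,0
step 3: dequeue 1; queue=[5,7,8,4]; order=6,0,1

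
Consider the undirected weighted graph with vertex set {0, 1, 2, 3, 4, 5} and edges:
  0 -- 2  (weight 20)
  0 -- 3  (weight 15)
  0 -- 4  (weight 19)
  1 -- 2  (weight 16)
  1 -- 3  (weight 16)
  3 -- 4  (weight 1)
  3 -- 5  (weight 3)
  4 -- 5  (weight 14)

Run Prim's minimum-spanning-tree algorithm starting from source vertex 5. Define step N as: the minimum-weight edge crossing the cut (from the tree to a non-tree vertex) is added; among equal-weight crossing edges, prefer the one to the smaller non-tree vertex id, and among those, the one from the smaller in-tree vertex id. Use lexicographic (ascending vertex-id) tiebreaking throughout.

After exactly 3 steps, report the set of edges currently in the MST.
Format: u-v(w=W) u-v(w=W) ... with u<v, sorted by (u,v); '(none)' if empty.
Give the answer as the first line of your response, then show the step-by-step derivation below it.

0-3(w=15) 3-4(w=1) 3-5(w=3)

step 1: add edge 3-5 (w=3); MST = {3-5(w=3)}
step 2: add edge 3-4 (w=1); MST = {3-4(w=1) 3-5(w=3)}
step 3: add edge 0-3 (w=15); MST = {0-3(w=15) 3-4(w=1) 3-5(w=3)}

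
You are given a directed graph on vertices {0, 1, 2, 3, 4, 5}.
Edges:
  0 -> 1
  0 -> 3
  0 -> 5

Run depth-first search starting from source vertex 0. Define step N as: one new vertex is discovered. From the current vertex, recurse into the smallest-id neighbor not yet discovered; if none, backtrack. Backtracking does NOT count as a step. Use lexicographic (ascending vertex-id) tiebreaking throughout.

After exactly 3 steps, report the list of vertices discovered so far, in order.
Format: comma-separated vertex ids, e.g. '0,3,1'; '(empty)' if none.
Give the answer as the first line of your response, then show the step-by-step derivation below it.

0,1,3

step 1: discover 0; path=0; order=0
step 2: discover 1; path=0>1; order=0,1
step 3: discover 3; path=0>3; order=0,1,3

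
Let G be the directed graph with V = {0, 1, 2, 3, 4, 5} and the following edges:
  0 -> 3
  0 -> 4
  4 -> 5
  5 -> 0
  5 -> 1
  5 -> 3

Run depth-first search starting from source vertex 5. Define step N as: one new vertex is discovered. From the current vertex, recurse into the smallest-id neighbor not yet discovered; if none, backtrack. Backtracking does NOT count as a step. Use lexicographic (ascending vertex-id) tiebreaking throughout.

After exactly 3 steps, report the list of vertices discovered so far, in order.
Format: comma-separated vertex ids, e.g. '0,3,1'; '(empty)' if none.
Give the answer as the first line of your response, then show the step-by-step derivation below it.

5,0,3

step 1: discover 5; path=5; order=5
step 2: discover 0; path=5>0; order=5,0
step 3: discover 3; path=5>0>3; order=5,0,3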